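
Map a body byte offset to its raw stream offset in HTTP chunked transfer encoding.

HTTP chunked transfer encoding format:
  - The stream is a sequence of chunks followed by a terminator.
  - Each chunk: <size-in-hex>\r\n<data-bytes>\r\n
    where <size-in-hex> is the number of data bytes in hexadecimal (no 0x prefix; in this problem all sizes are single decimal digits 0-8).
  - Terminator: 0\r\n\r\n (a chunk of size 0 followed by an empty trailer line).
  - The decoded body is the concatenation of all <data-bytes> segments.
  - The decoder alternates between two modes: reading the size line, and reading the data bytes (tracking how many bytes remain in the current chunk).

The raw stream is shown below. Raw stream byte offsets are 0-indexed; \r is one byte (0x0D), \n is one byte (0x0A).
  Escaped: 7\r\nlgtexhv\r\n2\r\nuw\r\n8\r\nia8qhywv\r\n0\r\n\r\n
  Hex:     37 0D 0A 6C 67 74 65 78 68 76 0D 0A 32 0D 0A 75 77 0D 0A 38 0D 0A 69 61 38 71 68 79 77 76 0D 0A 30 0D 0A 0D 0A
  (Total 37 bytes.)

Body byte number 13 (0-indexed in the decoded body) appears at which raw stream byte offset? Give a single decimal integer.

Chunk 1: stream[0..1]='7' size=0x7=7, data at stream[3..10]='lgtexhv' -> body[0..7], body so far='lgtexhv'
Chunk 2: stream[12..13]='2' size=0x2=2, data at stream[15..17]='uw' -> body[7..9], body so far='lgtexhvuw'
Chunk 3: stream[19..20]='8' size=0x8=8, data at stream[22..30]='ia8qhywv' -> body[9..17], body so far='lgtexhvuwia8qhywv'
Chunk 4: stream[32..33]='0' size=0 (terminator). Final body='lgtexhvuwia8qhywv' (17 bytes)
Body byte 13 at stream offset 26

Answer: 26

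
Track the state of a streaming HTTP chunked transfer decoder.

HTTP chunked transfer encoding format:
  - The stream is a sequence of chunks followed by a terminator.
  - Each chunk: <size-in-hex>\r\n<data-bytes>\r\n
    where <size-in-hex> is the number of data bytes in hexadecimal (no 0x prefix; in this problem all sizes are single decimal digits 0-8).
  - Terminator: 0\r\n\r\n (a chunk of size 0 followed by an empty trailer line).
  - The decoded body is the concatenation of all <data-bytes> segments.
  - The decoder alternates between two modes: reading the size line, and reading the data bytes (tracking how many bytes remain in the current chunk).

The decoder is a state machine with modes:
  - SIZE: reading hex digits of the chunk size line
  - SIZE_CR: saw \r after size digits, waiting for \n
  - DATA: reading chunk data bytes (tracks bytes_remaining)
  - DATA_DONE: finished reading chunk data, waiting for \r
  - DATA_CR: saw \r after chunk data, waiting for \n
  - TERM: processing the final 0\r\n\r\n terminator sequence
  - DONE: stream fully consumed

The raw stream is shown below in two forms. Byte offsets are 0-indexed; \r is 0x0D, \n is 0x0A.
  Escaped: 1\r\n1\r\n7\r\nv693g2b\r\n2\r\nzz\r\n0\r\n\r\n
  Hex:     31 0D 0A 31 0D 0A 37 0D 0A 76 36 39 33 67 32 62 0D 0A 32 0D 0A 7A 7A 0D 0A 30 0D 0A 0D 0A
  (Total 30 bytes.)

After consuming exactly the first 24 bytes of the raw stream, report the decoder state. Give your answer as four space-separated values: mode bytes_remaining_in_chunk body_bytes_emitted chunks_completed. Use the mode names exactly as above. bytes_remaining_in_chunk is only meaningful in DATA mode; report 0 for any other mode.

Answer: DATA_CR 0 10 2

Derivation:
Byte 0 = '1': mode=SIZE remaining=0 emitted=0 chunks_done=0
Byte 1 = 0x0D: mode=SIZE_CR remaining=0 emitted=0 chunks_done=0
Byte 2 = 0x0A: mode=DATA remaining=1 emitted=0 chunks_done=0
Byte 3 = '1': mode=DATA_DONE remaining=0 emitted=1 chunks_done=0
Byte 4 = 0x0D: mode=DATA_CR remaining=0 emitted=1 chunks_done=0
Byte 5 = 0x0A: mode=SIZE remaining=0 emitted=1 chunks_done=1
Byte 6 = '7': mode=SIZE remaining=0 emitted=1 chunks_done=1
Byte 7 = 0x0D: mode=SIZE_CR remaining=0 emitted=1 chunks_done=1
Byte 8 = 0x0A: mode=DATA remaining=7 emitted=1 chunks_done=1
Byte 9 = 'v': mode=DATA remaining=6 emitted=2 chunks_done=1
Byte 10 = '6': mode=DATA remaining=5 emitted=3 chunks_done=1
Byte 11 = '9': mode=DATA remaining=4 emitted=4 chunks_done=1
Byte 12 = '3': mode=DATA remaining=3 emitted=5 chunks_done=1
Byte 13 = 'g': mode=DATA remaining=2 emitted=6 chunks_done=1
Byte 14 = '2': mode=DATA remaining=1 emitted=7 chunks_done=1
Byte 15 = 'b': mode=DATA_DONE remaining=0 emitted=8 chunks_done=1
Byte 16 = 0x0D: mode=DATA_CR remaining=0 emitted=8 chunks_done=1
Byte 17 = 0x0A: mode=SIZE remaining=0 emitted=8 chunks_done=2
Byte 18 = '2': mode=SIZE remaining=0 emitted=8 chunks_done=2
Byte 19 = 0x0D: mode=SIZE_CR remaining=0 emitted=8 chunks_done=2
Byte 20 = 0x0A: mode=DATA remaining=2 emitted=8 chunks_done=2
Byte 21 = 'z': mode=DATA remaining=1 emitted=9 chunks_done=2
Byte 22 = 'z': mode=DATA_DONE remaining=0 emitted=10 chunks_done=2
Byte 23 = 0x0D: mode=DATA_CR remaining=0 emitted=10 chunks_done=2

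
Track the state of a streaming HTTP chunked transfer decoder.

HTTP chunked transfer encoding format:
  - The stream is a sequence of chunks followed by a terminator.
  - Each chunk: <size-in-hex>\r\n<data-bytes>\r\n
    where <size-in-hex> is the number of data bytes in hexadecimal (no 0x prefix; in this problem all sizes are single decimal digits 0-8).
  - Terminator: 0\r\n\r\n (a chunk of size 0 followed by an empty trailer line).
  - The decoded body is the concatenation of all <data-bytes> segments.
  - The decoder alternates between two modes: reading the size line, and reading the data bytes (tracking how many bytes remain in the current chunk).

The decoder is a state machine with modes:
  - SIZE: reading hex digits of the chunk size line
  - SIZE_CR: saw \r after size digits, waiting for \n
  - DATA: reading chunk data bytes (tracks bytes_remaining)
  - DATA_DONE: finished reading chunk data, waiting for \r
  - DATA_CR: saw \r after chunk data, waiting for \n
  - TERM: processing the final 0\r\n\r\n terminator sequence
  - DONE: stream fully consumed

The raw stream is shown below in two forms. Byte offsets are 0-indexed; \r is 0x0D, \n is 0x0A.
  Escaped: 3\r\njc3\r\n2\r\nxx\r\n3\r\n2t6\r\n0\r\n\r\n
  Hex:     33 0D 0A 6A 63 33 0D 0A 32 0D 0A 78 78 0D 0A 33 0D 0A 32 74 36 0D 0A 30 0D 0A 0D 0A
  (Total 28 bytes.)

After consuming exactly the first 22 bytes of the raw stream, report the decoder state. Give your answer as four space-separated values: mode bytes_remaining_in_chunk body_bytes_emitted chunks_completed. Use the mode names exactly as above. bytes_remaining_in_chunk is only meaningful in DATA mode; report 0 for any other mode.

Byte 0 = '3': mode=SIZE remaining=0 emitted=0 chunks_done=0
Byte 1 = 0x0D: mode=SIZE_CR remaining=0 emitted=0 chunks_done=0
Byte 2 = 0x0A: mode=DATA remaining=3 emitted=0 chunks_done=0
Byte 3 = 'j': mode=DATA remaining=2 emitted=1 chunks_done=0
Byte 4 = 'c': mode=DATA remaining=1 emitted=2 chunks_done=0
Byte 5 = '3': mode=DATA_DONE remaining=0 emitted=3 chunks_done=0
Byte 6 = 0x0D: mode=DATA_CR remaining=0 emitted=3 chunks_done=0
Byte 7 = 0x0A: mode=SIZE remaining=0 emitted=3 chunks_done=1
Byte 8 = '2': mode=SIZE remaining=0 emitted=3 chunks_done=1
Byte 9 = 0x0D: mode=SIZE_CR remaining=0 emitted=3 chunks_done=1
Byte 10 = 0x0A: mode=DATA remaining=2 emitted=3 chunks_done=1
Byte 11 = 'x': mode=DATA remaining=1 emitted=4 chunks_done=1
Byte 12 = 'x': mode=DATA_DONE remaining=0 emitted=5 chunks_done=1
Byte 13 = 0x0D: mode=DATA_CR remaining=0 emitted=5 chunks_done=1
Byte 14 = 0x0A: mode=SIZE remaining=0 emitted=5 chunks_done=2
Byte 15 = '3': mode=SIZE remaining=0 emitted=5 chunks_done=2
Byte 16 = 0x0D: mode=SIZE_CR remaining=0 emitted=5 chunks_done=2
Byte 17 = 0x0A: mode=DATA remaining=3 emitted=5 chunks_done=2
Byte 18 = '2': mode=DATA remaining=2 emitted=6 chunks_done=2
Byte 19 = 't': mode=DATA remaining=1 emitted=7 chunks_done=2
Byte 20 = '6': mode=DATA_DONE remaining=0 emitted=8 chunks_done=2
Byte 21 = 0x0D: mode=DATA_CR remaining=0 emitted=8 chunks_done=2

Answer: DATA_CR 0 8 2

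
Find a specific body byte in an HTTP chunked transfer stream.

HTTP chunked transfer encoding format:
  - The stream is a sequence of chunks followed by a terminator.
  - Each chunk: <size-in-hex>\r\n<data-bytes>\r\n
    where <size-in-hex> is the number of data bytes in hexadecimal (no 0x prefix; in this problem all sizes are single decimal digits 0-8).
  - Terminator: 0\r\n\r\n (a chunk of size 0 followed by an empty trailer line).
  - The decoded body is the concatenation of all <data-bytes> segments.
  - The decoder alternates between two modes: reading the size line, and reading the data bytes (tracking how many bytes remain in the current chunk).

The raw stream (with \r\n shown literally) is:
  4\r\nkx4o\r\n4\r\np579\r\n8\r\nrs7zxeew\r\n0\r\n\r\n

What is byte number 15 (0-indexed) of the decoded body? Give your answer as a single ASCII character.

Chunk 1: stream[0..1]='4' size=0x4=4, data at stream[3..7]='kx4o' -> body[0..4], body so far='kx4o'
Chunk 2: stream[9..10]='4' size=0x4=4, data at stream[12..16]='p579' -> body[4..8], body so far='kx4op579'
Chunk 3: stream[18..19]='8' size=0x8=8, data at stream[21..29]='rs7zxeew' -> body[8..16], body so far='kx4op579rs7zxeew'
Chunk 4: stream[31..32]='0' size=0 (terminator). Final body='kx4op579rs7zxeew' (16 bytes)
Body byte 15 = 'w'

Answer: w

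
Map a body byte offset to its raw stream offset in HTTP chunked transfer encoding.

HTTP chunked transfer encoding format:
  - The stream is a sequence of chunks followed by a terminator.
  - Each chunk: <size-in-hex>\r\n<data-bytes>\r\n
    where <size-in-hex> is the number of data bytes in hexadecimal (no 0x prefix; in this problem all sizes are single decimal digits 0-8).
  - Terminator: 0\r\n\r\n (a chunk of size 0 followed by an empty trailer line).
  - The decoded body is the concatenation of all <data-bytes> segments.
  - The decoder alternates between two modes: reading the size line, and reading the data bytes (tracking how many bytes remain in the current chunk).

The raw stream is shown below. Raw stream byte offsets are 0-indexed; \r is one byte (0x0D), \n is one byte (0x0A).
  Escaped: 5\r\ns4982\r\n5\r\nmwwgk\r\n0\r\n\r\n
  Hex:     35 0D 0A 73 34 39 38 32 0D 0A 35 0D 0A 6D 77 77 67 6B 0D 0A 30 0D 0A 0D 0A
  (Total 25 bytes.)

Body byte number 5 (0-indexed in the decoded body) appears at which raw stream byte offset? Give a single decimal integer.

Answer: 13

Derivation:
Chunk 1: stream[0..1]='5' size=0x5=5, data at stream[3..8]='s4982' -> body[0..5], body so far='s4982'
Chunk 2: stream[10..11]='5' size=0x5=5, data at stream[13..18]='mwwgk' -> body[5..10], body so far='s4982mwwgk'
Chunk 3: stream[20..21]='0' size=0 (terminator). Final body='s4982mwwgk' (10 bytes)
Body byte 5 at stream offset 13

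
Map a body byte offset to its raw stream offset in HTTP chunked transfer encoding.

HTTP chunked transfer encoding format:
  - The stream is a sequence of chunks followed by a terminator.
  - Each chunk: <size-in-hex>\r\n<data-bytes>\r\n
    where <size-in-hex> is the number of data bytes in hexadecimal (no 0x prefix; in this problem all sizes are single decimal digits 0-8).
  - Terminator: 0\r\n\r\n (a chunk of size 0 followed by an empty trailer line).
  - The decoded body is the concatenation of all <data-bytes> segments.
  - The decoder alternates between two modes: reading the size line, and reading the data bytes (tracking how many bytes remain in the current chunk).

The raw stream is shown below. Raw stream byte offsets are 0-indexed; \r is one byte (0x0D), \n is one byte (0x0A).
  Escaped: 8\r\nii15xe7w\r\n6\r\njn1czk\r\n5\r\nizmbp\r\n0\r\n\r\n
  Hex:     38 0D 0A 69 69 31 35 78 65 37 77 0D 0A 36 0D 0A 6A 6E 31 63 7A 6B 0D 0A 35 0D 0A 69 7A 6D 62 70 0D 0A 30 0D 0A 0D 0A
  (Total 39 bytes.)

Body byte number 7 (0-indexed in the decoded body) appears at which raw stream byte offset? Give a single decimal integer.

Chunk 1: stream[0..1]='8' size=0x8=8, data at stream[3..11]='ii15xe7w' -> body[0..8], body so far='ii15xe7w'
Chunk 2: stream[13..14]='6' size=0x6=6, data at stream[16..22]='jn1czk' -> body[8..14], body so far='ii15xe7wjn1czk'
Chunk 3: stream[24..25]='5' size=0x5=5, data at stream[27..32]='izmbp' -> body[14..19], body so far='ii15xe7wjn1czkizmbp'
Chunk 4: stream[34..35]='0' size=0 (terminator). Final body='ii15xe7wjn1czkizmbp' (19 bytes)
Body byte 7 at stream offset 10

Answer: 10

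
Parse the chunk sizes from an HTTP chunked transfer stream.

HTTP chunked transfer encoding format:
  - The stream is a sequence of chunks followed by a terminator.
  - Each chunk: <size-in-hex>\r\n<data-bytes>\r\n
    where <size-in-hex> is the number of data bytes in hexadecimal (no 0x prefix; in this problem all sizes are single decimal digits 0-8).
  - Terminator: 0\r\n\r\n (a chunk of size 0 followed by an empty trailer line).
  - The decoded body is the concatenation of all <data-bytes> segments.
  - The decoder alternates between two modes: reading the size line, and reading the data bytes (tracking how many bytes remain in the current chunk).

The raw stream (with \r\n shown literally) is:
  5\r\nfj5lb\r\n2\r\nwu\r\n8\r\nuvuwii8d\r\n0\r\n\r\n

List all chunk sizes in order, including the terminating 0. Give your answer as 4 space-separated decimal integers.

Answer: 5 2 8 0

Derivation:
Chunk 1: stream[0..1]='5' size=0x5=5, data at stream[3..8]='fj5lb' -> body[0..5], body so far='fj5lb'
Chunk 2: stream[10..11]='2' size=0x2=2, data at stream[13..15]='wu' -> body[5..7], body so far='fj5lbwu'
Chunk 3: stream[17..18]='8' size=0x8=8, data at stream[20..28]='uvuwii8d' -> body[7..15], body so far='fj5lbwuuvuwii8d'
Chunk 4: stream[30..31]='0' size=0 (terminator). Final body='fj5lbwuuvuwii8d' (15 bytes)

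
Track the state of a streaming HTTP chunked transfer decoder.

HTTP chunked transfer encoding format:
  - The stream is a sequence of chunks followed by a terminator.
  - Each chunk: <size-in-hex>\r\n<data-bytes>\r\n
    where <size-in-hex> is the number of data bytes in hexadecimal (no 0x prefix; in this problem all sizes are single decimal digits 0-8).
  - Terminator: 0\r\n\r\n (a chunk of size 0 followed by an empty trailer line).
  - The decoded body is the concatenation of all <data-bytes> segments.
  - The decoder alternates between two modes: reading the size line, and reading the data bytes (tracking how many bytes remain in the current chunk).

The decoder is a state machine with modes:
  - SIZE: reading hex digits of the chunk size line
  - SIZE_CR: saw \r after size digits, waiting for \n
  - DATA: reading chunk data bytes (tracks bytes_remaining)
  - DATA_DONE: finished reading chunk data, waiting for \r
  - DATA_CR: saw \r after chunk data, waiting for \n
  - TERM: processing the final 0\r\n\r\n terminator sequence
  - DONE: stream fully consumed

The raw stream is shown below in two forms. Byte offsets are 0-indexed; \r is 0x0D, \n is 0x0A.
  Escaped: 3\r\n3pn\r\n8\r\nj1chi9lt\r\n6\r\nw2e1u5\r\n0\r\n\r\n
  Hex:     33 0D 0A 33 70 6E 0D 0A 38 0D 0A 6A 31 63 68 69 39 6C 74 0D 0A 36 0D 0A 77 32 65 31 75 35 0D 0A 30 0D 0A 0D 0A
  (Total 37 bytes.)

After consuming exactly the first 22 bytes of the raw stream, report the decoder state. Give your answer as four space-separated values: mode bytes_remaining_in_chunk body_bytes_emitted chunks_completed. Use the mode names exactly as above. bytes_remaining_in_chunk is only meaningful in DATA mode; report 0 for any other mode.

Byte 0 = '3': mode=SIZE remaining=0 emitted=0 chunks_done=0
Byte 1 = 0x0D: mode=SIZE_CR remaining=0 emitted=0 chunks_done=0
Byte 2 = 0x0A: mode=DATA remaining=3 emitted=0 chunks_done=0
Byte 3 = '3': mode=DATA remaining=2 emitted=1 chunks_done=0
Byte 4 = 'p': mode=DATA remaining=1 emitted=2 chunks_done=0
Byte 5 = 'n': mode=DATA_DONE remaining=0 emitted=3 chunks_done=0
Byte 6 = 0x0D: mode=DATA_CR remaining=0 emitted=3 chunks_done=0
Byte 7 = 0x0A: mode=SIZE remaining=0 emitted=3 chunks_done=1
Byte 8 = '8': mode=SIZE remaining=0 emitted=3 chunks_done=1
Byte 9 = 0x0D: mode=SIZE_CR remaining=0 emitted=3 chunks_done=1
Byte 10 = 0x0A: mode=DATA remaining=8 emitted=3 chunks_done=1
Byte 11 = 'j': mode=DATA remaining=7 emitted=4 chunks_done=1
Byte 12 = '1': mode=DATA remaining=6 emitted=5 chunks_done=1
Byte 13 = 'c': mode=DATA remaining=5 emitted=6 chunks_done=1
Byte 14 = 'h': mode=DATA remaining=4 emitted=7 chunks_done=1
Byte 15 = 'i': mode=DATA remaining=3 emitted=8 chunks_done=1
Byte 16 = '9': mode=DATA remaining=2 emitted=9 chunks_done=1
Byte 17 = 'l': mode=DATA remaining=1 emitted=10 chunks_done=1
Byte 18 = 't': mode=DATA_DONE remaining=0 emitted=11 chunks_done=1
Byte 19 = 0x0D: mode=DATA_CR remaining=0 emitted=11 chunks_done=1
Byte 20 = 0x0A: mode=SIZE remaining=0 emitted=11 chunks_done=2
Byte 21 = '6': mode=SIZE remaining=0 emitted=11 chunks_done=2

Answer: SIZE 0 11 2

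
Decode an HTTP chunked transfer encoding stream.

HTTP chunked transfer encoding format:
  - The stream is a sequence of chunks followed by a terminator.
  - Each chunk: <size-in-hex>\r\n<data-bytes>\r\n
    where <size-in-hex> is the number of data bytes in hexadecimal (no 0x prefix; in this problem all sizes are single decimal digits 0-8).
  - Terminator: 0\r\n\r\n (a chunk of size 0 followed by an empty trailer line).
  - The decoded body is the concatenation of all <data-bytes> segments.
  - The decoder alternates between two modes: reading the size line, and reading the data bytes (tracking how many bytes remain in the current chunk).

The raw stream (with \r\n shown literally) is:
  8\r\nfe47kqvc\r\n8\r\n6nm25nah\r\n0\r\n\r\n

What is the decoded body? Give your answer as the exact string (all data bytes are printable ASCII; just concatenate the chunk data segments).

Chunk 1: stream[0..1]='8' size=0x8=8, data at stream[3..11]='fe47kqvc' -> body[0..8], body so far='fe47kqvc'
Chunk 2: stream[13..14]='8' size=0x8=8, data at stream[16..24]='6nm25nah' -> body[8..16], body so far='fe47kqvc6nm25nah'
Chunk 3: stream[26..27]='0' size=0 (terminator). Final body='fe47kqvc6nm25nah' (16 bytes)

Answer: fe47kqvc6nm25nah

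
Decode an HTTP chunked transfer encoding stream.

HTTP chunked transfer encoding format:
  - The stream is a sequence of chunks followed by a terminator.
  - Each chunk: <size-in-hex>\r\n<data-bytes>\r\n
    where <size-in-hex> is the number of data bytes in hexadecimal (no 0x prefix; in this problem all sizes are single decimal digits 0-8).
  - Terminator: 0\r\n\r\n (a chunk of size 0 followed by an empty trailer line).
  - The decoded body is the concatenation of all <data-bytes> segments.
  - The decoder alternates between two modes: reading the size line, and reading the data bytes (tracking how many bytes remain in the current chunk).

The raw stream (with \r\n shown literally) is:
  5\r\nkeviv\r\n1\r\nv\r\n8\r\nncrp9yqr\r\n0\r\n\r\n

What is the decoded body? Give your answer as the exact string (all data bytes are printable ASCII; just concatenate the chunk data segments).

Chunk 1: stream[0..1]='5' size=0x5=5, data at stream[3..8]='keviv' -> body[0..5], body so far='keviv'
Chunk 2: stream[10..11]='1' size=0x1=1, data at stream[13..14]='v' -> body[5..6], body so far='kevivv'
Chunk 3: stream[16..17]='8' size=0x8=8, data at stream[19..27]='ncrp9yqr' -> body[6..14], body so far='kevivvncrp9yqr'
Chunk 4: stream[29..30]='0' size=0 (terminator). Final body='kevivvncrp9yqr' (14 bytes)

Answer: kevivvncrp9yqr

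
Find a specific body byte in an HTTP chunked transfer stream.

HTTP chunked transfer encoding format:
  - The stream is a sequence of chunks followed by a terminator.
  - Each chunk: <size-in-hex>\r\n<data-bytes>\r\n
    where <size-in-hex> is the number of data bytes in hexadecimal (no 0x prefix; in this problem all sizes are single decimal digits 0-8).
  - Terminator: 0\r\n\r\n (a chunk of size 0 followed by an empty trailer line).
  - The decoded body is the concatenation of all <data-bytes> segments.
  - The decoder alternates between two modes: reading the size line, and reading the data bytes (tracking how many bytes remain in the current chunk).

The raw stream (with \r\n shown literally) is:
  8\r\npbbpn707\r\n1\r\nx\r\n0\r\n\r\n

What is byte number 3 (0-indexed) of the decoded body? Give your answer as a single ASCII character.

Answer: p

Derivation:
Chunk 1: stream[0..1]='8' size=0x8=8, data at stream[3..11]='pbbpn707' -> body[0..8], body so far='pbbpn707'
Chunk 2: stream[13..14]='1' size=0x1=1, data at stream[16..17]='x' -> body[8..9], body so far='pbbpn707x'
Chunk 3: stream[19..20]='0' size=0 (terminator). Final body='pbbpn707x' (9 bytes)
Body byte 3 = 'p'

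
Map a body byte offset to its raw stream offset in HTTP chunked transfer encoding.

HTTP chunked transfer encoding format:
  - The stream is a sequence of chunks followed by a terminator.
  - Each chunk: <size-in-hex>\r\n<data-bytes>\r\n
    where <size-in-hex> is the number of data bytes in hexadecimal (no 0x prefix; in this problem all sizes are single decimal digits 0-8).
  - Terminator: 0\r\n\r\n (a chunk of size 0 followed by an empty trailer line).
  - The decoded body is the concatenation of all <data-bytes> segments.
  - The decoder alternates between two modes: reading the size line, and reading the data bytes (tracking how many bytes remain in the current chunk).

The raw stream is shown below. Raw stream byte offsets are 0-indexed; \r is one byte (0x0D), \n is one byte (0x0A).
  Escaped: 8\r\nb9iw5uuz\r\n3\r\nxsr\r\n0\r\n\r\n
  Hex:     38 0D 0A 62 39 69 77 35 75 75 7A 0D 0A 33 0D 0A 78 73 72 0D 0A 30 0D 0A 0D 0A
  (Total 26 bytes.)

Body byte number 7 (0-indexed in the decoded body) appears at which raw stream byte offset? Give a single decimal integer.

Chunk 1: stream[0..1]='8' size=0x8=8, data at stream[3..11]='b9iw5uuz' -> body[0..8], body so far='b9iw5uuz'
Chunk 2: stream[13..14]='3' size=0x3=3, data at stream[16..19]='xsr' -> body[8..11], body so far='b9iw5uuzxsr'
Chunk 3: stream[21..22]='0' size=0 (terminator). Final body='b9iw5uuzxsr' (11 bytes)
Body byte 7 at stream offset 10

Answer: 10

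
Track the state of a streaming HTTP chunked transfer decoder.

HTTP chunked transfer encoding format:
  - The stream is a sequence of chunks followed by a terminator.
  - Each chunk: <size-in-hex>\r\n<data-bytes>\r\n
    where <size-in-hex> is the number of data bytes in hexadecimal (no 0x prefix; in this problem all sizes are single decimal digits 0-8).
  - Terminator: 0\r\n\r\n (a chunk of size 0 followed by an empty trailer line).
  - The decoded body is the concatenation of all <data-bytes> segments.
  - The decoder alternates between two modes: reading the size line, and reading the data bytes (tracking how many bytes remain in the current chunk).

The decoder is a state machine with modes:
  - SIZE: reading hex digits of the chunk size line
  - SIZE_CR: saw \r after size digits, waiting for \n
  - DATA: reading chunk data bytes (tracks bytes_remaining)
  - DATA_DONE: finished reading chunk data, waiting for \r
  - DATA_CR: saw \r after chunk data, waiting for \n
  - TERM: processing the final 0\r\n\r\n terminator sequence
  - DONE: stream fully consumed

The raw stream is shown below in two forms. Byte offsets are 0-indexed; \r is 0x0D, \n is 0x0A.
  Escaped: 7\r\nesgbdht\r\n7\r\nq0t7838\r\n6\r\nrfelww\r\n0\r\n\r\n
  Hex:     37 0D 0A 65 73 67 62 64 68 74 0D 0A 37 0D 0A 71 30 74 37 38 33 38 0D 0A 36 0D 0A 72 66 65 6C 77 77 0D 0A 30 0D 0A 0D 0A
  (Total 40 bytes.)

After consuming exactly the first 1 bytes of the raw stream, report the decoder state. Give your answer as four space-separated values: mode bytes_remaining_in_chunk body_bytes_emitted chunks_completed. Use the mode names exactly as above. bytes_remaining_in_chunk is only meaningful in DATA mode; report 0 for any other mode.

Answer: SIZE 0 0 0

Derivation:
Byte 0 = '7': mode=SIZE remaining=0 emitted=0 chunks_done=0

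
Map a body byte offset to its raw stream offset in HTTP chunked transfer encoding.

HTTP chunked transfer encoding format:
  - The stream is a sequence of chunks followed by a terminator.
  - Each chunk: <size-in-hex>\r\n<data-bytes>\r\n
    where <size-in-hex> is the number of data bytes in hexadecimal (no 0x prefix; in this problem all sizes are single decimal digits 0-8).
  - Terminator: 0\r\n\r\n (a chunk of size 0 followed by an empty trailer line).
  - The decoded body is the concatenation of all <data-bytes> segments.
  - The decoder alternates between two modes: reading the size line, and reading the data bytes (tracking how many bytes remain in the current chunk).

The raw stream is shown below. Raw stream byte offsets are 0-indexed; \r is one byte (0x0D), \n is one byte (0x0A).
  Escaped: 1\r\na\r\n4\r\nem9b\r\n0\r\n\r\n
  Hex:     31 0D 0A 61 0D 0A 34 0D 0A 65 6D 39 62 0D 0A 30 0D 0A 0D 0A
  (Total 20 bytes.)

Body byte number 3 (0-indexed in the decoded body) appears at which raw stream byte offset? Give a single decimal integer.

Answer: 11

Derivation:
Chunk 1: stream[0..1]='1' size=0x1=1, data at stream[3..4]='a' -> body[0..1], body so far='a'
Chunk 2: stream[6..7]='4' size=0x4=4, data at stream[9..13]='em9b' -> body[1..5], body so far='aem9b'
Chunk 3: stream[15..16]='0' size=0 (terminator). Final body='aem9b' (5 bytes)
Body byte 3 at stream offset 11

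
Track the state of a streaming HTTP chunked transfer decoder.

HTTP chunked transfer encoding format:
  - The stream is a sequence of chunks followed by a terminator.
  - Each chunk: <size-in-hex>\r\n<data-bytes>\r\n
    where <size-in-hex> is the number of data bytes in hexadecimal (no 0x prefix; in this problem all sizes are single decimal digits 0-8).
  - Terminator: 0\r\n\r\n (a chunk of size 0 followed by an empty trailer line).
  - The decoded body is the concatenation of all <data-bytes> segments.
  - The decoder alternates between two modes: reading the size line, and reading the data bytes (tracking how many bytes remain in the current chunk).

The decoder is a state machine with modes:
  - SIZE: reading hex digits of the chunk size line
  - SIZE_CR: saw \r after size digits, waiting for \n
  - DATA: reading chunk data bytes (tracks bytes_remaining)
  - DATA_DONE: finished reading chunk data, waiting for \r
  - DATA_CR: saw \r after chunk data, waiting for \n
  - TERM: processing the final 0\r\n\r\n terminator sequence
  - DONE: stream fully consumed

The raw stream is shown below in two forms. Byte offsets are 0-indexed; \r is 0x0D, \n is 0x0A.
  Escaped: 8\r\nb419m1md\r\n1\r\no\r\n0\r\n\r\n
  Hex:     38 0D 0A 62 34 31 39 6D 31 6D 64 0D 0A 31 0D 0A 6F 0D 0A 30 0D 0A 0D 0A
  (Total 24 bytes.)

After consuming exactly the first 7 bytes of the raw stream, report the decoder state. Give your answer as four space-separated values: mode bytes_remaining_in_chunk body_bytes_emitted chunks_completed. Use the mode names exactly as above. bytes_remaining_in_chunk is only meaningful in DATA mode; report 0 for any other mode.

Answer: DATA 4 4 0

Derivation:
Byte 0 = '8': mode=SIZE remaining=0 emitted=0 chunks_done=0
Byte 1 = 0x0D: mode=SIZE_CR remaining=0 emitted=0 chunks_done=0
Byte 2 = 0x0A: mode=DATA remaining=8 emitted=0 chunks_done=0
Byte 3 = 'b': mode=DATA remaining=7 emitted=1 chunks_done=0
Byte 4 = '4': mode=DATA remaining=6 emitted=2 chunks_done=0
Byte 5 = '1': mode=DATA remaining=5 emitted=3 chunks_done=0
Byte 6 = '9': mode=DATA remaining=4 emitted=4 chunks_done=0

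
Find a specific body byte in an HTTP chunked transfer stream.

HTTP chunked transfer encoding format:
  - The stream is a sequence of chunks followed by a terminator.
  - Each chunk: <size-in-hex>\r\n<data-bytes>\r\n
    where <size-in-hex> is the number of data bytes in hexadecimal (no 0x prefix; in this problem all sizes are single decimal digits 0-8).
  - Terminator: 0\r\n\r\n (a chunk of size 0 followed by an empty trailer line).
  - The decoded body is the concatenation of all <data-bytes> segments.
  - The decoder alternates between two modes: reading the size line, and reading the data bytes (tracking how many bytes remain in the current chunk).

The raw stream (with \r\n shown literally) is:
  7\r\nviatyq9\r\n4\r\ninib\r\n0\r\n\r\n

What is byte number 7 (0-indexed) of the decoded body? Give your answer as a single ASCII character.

Chunk 1: stream[0..1]='7' size=0x7=7, data at stream[3..10]='viatyq9' -> body[0..7], body so far='viatyq9'
Chunk 2: stream[12..13]='4' size=0x4=4, data at stream[15..19]='inib' -> body[7..11], body so far='viatyq9inib'
Chunk 3: stream[21..22]='0' size=0 (terminator). Final body='viatyq9inib' (11 bytes)
Body byte 7 = 'i'

Answer: i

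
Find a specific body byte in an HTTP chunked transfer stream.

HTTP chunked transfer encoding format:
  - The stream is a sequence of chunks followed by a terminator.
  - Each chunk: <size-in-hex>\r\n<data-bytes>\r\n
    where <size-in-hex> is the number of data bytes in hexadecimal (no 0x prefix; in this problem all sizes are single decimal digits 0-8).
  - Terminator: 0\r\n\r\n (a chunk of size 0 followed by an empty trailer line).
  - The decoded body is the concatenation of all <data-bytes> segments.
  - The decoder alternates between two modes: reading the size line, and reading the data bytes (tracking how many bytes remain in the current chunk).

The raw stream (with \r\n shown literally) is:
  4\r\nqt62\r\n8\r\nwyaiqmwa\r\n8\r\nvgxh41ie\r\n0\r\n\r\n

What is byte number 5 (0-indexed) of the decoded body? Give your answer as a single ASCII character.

Answer: y

Derivation:
Chunk 1: stream[0..1]='4' size=0x4=4, data at stream[3..7]='qt62' -> body[0..4], body so far='qt62'
Chunk 2: stream[9..10]='8' size=0x8=8, data at stream[12..20]='wyaiqmwa' -> body[4..12], body so far='qt62wyaiqmwa'
Chunk 3: stream[22..23]='8' size=0x8=8, data at stream[25..33]='vgxh41ie' -> body[12..20], body so far='qt62wyaiqmwavgxh41ie'
Chunk 4: stream[35..36]='0' size=0 (terminator). Final body='qt62wyaiqmwavgxh41ie' (20 bytes)
Body byte 5 = 'y'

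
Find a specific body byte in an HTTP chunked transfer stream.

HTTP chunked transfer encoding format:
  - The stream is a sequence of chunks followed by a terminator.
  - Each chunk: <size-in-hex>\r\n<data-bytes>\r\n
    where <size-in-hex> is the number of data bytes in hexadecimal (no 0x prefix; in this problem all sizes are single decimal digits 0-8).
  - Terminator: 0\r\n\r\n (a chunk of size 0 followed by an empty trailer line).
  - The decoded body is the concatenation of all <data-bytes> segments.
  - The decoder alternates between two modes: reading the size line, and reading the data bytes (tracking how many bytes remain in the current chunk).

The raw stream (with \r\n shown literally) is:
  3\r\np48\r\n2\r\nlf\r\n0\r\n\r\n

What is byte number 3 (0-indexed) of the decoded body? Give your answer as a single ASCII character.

Answer: l

Derivation:
Chunk 1: stream[0..1]='3' size=0x3=3, data at stream[3..6]='p48' -> body[0..3], body so far='p48'
Chunk 2: stream[8..9]='2' size=0x2=2, data at stream[11..13]='lf' -> body[3..5], body so far='p48lf'
Chunk 3: stream[15..16]='0' size=0 (terminator). Final body='p48lf' (5 bytes)
Body byte 3 = 'l'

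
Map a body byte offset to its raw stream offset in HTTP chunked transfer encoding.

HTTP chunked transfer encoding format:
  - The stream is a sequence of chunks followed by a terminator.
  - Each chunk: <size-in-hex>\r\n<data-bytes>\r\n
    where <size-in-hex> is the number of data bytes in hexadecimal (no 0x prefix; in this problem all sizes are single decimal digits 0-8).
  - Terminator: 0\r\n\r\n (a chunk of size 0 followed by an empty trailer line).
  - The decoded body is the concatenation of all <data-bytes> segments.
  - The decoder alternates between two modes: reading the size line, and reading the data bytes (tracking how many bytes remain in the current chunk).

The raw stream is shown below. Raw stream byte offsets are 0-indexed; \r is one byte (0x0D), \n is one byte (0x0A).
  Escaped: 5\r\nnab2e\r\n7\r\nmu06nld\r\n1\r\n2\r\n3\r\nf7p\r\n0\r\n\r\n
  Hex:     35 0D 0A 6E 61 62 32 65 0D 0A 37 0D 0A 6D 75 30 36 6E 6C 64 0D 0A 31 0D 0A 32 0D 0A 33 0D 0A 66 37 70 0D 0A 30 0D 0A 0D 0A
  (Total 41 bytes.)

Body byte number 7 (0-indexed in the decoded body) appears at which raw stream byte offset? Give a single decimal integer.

Answer: 15

Derivation:
Chunk 1: stream[0..1]='5' size=0x5=5, data at stream[3..8]='nab2e' -> body[0..5], body so far='nab2e'
Chunk 2: stream[10..11]='7' size=0x7=7, data at stream[13..20]='mu06nld' -> body[5..12], body so far='nab2emu06nld'
Chunk 3: stream[22..23]='1' size=0x1=1, data at stream[25..26]='2' -> body[12..13], body so far='nab2emu06nld2'
Chunk 4: stream[28..29]='3' size=0x3=3, data at stream[31..34]='f7p' -> body[13..16], body so far='nab2emu06nld2f7p'
Chunk 5: stream[36..37]='0' size=0 (terminator). Final body='nab2emu06nld2f7p' (16 bytes)
Body byte 7 at stream offset 15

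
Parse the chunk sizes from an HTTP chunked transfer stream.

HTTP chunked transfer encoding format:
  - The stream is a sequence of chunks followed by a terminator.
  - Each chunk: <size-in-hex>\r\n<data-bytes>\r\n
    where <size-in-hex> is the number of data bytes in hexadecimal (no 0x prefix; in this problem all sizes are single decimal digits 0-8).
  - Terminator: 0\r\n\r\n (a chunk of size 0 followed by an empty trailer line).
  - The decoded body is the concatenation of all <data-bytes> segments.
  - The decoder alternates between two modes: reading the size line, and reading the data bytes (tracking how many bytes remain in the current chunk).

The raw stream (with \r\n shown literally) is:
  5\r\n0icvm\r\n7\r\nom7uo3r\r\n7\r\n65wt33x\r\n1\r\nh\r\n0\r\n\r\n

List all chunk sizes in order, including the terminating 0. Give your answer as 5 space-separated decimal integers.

Chunk 1: stream[0..1]='5' size=0x5=5, data at stream[3..8]='0icvm' -> body[0..5], body so far='0icvm'
Chunk 2: stream[10..11]='7' size=0x7=7, data at stream[13..20]='om7uo3r' -> body[5..12], body so far='0icvmom7uo3r'
Chunk 3: stream[22..23]='7' size=0x7=7, data at stream[25..32]='65wt33x' -> body[12..19], body so far='0icvmom7uo3r65wt33x'
Chunk 4: stream[34..35]='1' size=0x1=1, data at stream[37..38]='h' -> body[19..20], body so far='0icvmom7uo3r65wt33xh'
Chunk 5: stream[40..41]='0' size=0 (terminator). Final body='0icvmom7uo3r65wt33xh' (20 bytes)

Answer: 5 7 7 1 0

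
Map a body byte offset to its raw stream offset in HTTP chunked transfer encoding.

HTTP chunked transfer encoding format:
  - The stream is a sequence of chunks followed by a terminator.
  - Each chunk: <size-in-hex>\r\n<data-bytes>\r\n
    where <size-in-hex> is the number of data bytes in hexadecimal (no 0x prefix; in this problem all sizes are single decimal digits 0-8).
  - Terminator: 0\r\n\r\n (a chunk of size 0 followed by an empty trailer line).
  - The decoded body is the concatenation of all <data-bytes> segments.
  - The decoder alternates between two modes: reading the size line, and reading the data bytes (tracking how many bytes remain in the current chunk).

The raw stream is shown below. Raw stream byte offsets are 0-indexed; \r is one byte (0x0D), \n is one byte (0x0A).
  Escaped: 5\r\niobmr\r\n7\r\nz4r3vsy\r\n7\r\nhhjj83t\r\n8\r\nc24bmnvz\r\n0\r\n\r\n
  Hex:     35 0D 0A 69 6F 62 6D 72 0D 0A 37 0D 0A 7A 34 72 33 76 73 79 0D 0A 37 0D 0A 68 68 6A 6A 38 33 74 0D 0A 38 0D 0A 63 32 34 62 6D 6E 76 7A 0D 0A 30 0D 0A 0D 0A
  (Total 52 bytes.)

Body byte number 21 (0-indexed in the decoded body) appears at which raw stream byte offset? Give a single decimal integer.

Chunk 1: stream[0..1]='5' size=0x5=5, data at stream[3..8]='iobmr' -> body[0..5], body so far='iobmr'
Chunk 2: stream[10..11]='7' size=0x7=7, data at stream[13..20]='z4r3vsy' -> body[5..12], body so far='iobmrz4r3vsy'
Chunk 3: stream[22..23]='7' size=0x7=7, data at stream[25..32]='hhjj83t' -> body[12..19], body so far='iobmrz4r3vsyhhjj83t'
Chunk 4: stream[34..35]='8' size=0x8=8, data at stream[37..45]='c24bmnvz' -> body[19..27], body so far='iobmrz4r3vsyhhjj83tc24bmnvz'
Chunk 5: stream[47..48]='0' size=0 (terminator). Final body='iobmrz4r3vsyhhjj83tc24bmnvz' (27 bytes)
Body byte 21 at stream offset 39

Answer: 39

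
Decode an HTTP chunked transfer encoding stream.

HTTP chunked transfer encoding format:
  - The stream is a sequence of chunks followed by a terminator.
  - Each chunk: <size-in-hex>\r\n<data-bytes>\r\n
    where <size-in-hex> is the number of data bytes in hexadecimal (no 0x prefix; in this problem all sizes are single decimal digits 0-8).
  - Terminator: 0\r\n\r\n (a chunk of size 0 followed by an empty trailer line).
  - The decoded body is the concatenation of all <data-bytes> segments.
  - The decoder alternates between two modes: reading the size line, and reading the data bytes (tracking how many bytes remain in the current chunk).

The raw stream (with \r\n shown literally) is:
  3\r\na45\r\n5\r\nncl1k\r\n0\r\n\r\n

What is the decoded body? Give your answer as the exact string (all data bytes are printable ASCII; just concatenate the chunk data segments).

Answer: a45ncl1k

Derivation:
Chunk 1: stream[0..1]='3' size=0x3=3, data at stream[3..6]='a45' -> body[0..3], body so far='a45'
Chunk 2: stream[8..9]='5' size=0x5=5, data at stream[11..16]='ncl1k' -> body[3..8], body so far='a45ncl1k'
Chunk 3: stream[18..19]='0' size=0 (terminator). Final body='a45ncl1k' (8 bytes)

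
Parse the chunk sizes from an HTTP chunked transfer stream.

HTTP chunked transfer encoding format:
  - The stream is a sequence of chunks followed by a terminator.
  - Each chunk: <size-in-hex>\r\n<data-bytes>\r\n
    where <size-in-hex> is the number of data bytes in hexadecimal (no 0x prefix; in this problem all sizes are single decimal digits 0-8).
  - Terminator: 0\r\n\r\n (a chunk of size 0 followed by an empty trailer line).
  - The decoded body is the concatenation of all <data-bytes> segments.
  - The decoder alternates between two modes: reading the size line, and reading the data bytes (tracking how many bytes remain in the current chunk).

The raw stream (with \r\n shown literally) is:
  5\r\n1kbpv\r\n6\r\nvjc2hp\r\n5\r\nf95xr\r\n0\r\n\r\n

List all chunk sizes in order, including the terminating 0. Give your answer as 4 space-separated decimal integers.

Answer: 5 6 5 0

Derivation:
Chunk 1: stream[0..1]='5' size=0x5=5, data at stream[3..8]='1kbpv' -> body[0..5], body so far='1kbpv'
Chunk 2: stream[10..11]='6' size=0x6=6, data at stream[13..19]='vjc2hp' -> body[5..11], body so far='1kbpvvjc2hp'
Chunk 3: stream[21..22]='5' size=0x5=5, data at stream[24..29]='f95xr' -> body[11..16], body so far='1kbpvvjc2hpf95xr'
Chunk 4: stream[31..32]='0' size=0 (terminator). Final body='1kbpvvjc2hpf95xr' (16 bytes)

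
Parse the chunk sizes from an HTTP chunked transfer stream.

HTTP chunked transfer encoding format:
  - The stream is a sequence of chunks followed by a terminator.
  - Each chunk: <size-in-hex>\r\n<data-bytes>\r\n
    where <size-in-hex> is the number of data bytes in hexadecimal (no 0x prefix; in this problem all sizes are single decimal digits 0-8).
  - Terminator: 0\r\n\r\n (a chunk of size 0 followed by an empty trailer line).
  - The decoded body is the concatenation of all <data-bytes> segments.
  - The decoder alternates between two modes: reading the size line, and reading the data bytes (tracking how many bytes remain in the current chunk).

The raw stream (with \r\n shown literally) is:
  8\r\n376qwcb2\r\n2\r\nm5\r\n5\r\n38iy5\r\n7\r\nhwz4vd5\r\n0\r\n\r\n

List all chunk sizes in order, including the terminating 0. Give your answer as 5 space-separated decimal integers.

Answer: 8 2 5 7 0

Derivation:
Chunk 1: stream[0..1]='8' size=0x8=8, data at stream[3..11]='376qwcb2' -> body[0..8], body so far='376qwcb2'
Chunk 2: stream[13..14]='2' size=0x2=2, data at stream[16..18]='m5' -> body[8..10], body so far='376qwcb2m5'
Chunk 3: stream[20..21]='5' size=0x5=5, data at stream[23..28]='38iy5' -> body[10..15], body so far='376qwcb2m538iy5'
Chunk 4: stream[30..31]='7' size=0x7=7, data at stream[33..40]='hwz4vd5' -> body[15..22], body so far='376qwcb2m538iy5hwz4vd5'
Chunk 5: stream[42..43]='0' size=0 (terminator). Final body='376qwcb2m538iy5hwz4vd5' (22 bytes)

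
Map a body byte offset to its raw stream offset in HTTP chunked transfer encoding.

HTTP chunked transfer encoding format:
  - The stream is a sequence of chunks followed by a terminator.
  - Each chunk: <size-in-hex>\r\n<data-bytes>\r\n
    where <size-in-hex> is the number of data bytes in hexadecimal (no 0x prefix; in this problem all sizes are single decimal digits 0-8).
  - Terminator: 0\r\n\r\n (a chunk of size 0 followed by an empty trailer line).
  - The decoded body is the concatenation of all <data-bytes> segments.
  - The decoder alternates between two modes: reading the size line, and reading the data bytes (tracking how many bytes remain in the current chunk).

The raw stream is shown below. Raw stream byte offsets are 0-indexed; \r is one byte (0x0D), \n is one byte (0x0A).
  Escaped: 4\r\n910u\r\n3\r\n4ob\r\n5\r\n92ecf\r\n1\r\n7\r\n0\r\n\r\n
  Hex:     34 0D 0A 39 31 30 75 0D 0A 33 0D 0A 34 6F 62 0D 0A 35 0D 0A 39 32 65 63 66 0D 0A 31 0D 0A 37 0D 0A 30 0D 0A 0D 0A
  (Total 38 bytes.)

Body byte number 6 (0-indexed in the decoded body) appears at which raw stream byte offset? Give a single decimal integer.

Answer: 14

Derivation:
Chunk 1: stream[0..1]='4' size=0x4=4, data at stream[3..7]='910u' -> body[0..4], body so far='910u'
Chunk 2: stream[9..10]='3' size=0x3=3, data at stream[12..15]='4ob' -> body[4..7], body so far='910u4ob'
Chunk 3: stream[17..18]='5' size=0x5=5, data at stream[20..25]='92ecf' -> body[7..12], body so far='910u4ob92ecf'
Chunk 4: stream[27..28]='1' size=0x1=1, data at stream[30..31]='7' -> body[12..13], body so far='910u4ob92ecf7'
Chunk 5: stream[33..34]='0' size=0 (terminator). Final body='910u4ob92ecf7' (13 bytes)
Body byte 6 at stream offset 14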